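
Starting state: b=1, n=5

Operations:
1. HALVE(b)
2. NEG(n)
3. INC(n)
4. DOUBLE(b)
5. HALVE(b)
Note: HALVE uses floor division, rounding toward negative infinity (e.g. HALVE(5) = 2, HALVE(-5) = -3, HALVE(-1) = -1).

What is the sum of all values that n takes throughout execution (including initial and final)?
-7

Values of n at each step:
Initial: n = 5
After step 1: n = 5
After step 2: n = -5
After step 3: n = -4
After step 4: n = -4
After step 5: n = -4
Sum = 5 + 5 + -5 + -4 + -4 + -4 = -7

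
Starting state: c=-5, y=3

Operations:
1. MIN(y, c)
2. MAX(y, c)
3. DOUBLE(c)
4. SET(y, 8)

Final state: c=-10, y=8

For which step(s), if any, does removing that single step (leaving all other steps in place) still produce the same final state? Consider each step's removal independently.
Step(s) 1, 2

Testing removal of each single step:
Without step 1: final = c=-10, y=8 (same)
Without step 2: final = c=-10, y=8 (same)
Without step 3: final = c=-5, y=8 (different)
Without step 4: final = c=-10, y=-5 (different)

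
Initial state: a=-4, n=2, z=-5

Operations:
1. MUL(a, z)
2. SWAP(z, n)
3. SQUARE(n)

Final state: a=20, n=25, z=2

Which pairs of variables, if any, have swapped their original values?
None

Comparing initial and final values:
a: -4 → 20
n: 2 → 25
z: -5 → 2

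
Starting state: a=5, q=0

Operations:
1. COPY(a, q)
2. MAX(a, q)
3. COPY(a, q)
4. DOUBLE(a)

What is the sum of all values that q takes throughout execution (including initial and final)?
0

Values of q at each step:
Initial: q = 0
After step 1: q = 0
After step 2: q = 0
After step 3: q = 0
After step 4: q = 0
Sum = 0 + 0 + 0 + 0 + 0 = 0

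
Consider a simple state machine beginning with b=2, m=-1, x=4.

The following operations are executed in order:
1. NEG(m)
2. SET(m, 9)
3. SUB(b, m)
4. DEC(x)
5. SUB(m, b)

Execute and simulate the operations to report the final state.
{b: -7, m: 16, x: 3}

Step-by-step execution:
Initial: b=2, m=-1, x=4
After step 1 (NEG(m)): b=2, m=1, x=4
After step 2 (SET(m, 9)): b=2, m=9, x=4
After step 3 (SUB(b, m)): b=-7, m=9, x=4
After step 4 (DEC(x)): b=-7, m=9, x=3
After step 5 (SUB(m, b)): b=-7, m=16, x=3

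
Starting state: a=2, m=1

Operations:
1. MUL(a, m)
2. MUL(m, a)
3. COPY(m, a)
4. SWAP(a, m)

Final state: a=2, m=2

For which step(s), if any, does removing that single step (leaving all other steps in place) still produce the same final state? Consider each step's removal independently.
Step(s) 1, 2, 3, 4

Testing removal of each single step:
Without step 1: final = a=2, m=2 (same)
Without step 2: final = a=2, m=2 (same)
Without step 3: final = a=2, m=2 (same)
Without step 4: final = a=2, m=2 (same)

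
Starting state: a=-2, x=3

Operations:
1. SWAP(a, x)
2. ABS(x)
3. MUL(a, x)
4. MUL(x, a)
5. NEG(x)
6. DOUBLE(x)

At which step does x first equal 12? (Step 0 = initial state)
Step 4

Tracing x:
Initial: x = 3
After step 1: x = -2
After step 2: x = 2
After step 3: x = 2
After step 4: x = 12 ← first occurrence
After step 5: x = -12
After step 6: x = -24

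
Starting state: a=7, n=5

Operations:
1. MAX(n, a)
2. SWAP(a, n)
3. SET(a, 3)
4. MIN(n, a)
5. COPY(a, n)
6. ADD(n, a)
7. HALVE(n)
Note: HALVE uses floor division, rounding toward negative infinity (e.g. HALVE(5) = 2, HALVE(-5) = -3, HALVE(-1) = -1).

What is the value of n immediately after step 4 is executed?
n = 3

Tracing n through execution:
Initial: n = 5
After step 1 (MAX(n, a)): n = 7
After step 2 (SWAP(a, n)): n = 7
After step 3 (SET(a, 3)): n = 7
After step 4 (MIN(n, a)): n = 3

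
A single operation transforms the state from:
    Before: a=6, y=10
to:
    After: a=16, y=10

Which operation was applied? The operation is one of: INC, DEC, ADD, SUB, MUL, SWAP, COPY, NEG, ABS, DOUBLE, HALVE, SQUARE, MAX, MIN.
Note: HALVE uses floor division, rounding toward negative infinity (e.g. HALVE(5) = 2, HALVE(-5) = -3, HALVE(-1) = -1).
ADD(a, y)

Analyzing the change:
Before: a=6, y=10
After: a=16, y=10
Variable a changed from 6 to 16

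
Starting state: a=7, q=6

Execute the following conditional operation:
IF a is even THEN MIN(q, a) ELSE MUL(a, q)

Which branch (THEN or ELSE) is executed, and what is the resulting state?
Branch: ELSE, Final state: a=42, q=6

Evaluating condition: a is even
Condition is False, so ELSE branch executes
After MUL(a, q): a=42, q=6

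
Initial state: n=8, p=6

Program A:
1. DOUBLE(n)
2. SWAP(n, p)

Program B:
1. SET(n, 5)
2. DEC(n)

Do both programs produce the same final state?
No

Program A final state: n=6, p=16
Program B final state: n=4, p=6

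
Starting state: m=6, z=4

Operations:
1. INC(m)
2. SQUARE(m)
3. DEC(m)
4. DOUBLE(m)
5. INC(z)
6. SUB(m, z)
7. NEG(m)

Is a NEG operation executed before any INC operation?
No

First NEG: step 7
First INC: step 1
Since 7 > 1, INC comes first.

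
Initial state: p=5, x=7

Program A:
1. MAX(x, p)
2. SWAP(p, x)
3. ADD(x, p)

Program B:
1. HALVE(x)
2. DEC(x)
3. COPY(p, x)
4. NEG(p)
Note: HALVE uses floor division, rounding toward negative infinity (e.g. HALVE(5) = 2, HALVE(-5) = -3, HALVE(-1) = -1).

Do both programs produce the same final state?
No

Program A final state: p=7, x=12
Program B final state: p=-2, x=2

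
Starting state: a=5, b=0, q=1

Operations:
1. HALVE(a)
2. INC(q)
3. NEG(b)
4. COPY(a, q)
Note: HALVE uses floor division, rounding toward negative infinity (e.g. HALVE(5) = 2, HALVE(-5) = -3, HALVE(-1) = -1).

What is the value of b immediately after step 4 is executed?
b = 0

Tracing b through execution:
Initial: b = 0
After step 1 (HALVE(a)): b = 0
After step 2 (INC(q)): b = 0
After step 3 (NEG(b)): b = 0
After step 4 (COPY(a, q)): b = 0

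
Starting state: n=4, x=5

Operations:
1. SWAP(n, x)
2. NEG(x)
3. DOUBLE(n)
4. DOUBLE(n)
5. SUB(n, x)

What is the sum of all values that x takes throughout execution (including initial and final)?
-7

Values of x at each step:
Initial: x = 5
After step 1: x = 4
After step 2: x = -4
After step 3: x = -4
After step 4: x = -4
After step 5: x = -4
Sum = 5 + 4 + -4 + -4 + -4 + -4 = -7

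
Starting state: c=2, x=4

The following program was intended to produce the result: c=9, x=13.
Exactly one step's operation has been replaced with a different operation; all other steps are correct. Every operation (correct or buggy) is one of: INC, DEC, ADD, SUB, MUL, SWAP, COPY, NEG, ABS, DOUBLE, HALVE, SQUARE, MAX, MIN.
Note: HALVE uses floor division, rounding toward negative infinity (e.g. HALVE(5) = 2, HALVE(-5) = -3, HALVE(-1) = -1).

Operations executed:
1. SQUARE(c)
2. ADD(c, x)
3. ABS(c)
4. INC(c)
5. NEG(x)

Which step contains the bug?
Step 5

Trace with buggy code:
Initial: c=2, x=4
After step 1: c=4, x=4
After step 2: c=8, x=4
After step 3: c=8, x=4
After step 4: c=9, x=4
After step 5: c=9, x=-4
Actual final c=9, x=-4 ≠ expected c=9, x=13.
Step 5 is the only position where a single-operation replacement can produce the expected result.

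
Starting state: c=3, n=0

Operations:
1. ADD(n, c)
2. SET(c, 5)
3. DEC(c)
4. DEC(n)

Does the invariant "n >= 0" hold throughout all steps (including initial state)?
Yes

The invariant holds at every step.

State at each step:
Initial: c=3, n=0
After step 1: c=3, n=3
After step 2: c=5, n=3
After step 3: c=4, n=3
After step 4: c=4, n=2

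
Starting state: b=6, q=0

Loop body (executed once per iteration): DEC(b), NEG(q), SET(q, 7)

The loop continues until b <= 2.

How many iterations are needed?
4

Tracing iterations:
Initial: b=6, q=0
After iteration 1: b=5, q=7
After iteration 2: b=4, q=7
After iteration 3: b=3, q=7
After iteration 4: b=2, q=7
b <= 2 now holds, so the loop exits after 4 iterations.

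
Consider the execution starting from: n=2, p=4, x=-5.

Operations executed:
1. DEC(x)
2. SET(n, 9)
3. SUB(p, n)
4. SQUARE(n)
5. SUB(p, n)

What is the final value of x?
x = -6

Tracing execution:
Step 1: DEC(x) → x = -6
Step 2: SET(n, 9) → x = -6
Step 3: SUB(p, n) → x = -6
Step 4: SQUARE(n) → x = -6
Step 5: SUB(p, n) → x = -6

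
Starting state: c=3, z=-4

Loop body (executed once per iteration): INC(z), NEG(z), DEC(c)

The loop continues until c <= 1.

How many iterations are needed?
2

Tracing iterations:
Initial: c=3, z=-4
After iteration 1: c=2, z=3
After iteration 2: c=1, z=-4
c <= 1 now holds, so the loop exits after 2 iterations.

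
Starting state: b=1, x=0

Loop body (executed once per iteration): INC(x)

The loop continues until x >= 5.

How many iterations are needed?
5

Tracing iterations:
Initial: b=1, x=0
After iteration 1: b=1, x=1
After iteration 2: b=1, x=2
After iteration 3: b=1, x=3
After iteration 4: b=1, x=4
After iteration 5: b=1, x=5
x >= 5 now holds, so the loop exits after 5 iterations.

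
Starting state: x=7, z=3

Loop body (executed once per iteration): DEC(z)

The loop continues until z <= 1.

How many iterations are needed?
2

Tracing iterations:
Initial: x=7, z=3
After iteration 1: x=7, z=2
After iteration 2: x=7, z=1
z <= 1 now holds, so the loop exits after 2 iterations.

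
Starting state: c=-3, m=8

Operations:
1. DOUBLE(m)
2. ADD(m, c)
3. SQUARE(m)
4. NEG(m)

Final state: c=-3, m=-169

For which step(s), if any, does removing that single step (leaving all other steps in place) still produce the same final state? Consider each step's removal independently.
None - removing any single step changes the final result

Testing removal of each single step:
Without step 1: final = c=-3, m=-25 (different)
Without step 2: final = c=-3, m=-256 (different)
Without step 3: final = c=-3, m=-13 (different)
Without step 4: final = c=-3, m=169 (different)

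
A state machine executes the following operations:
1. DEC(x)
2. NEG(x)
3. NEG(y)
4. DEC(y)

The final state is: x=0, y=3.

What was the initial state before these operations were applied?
x=1, y=-4

Working backwards:
Final state: x=0, y=3
Before step 4 (DEC(y)): x=0, y=4
Before step 3 (NEG(y)): x=0, y=-4
Before step 2 (NEG(x)): x=0, y=-4
Before step 1 (DEC(x)): x=1, y=-4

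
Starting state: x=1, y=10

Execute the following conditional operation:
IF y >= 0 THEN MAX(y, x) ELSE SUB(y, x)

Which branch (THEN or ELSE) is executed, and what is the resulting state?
Branch: THEN, Final state: x=1, y=10

Evaluating condition: y >= 0
y = 10
Condition is True, so THEN branch executes
After MAX(y, x): x=1, y=10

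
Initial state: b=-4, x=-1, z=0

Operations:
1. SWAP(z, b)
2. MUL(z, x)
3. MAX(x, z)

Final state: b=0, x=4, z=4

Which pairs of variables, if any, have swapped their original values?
None

Comparing initial and final values:
x: -1 → 4
z: 0 → 4
b: -4 → 0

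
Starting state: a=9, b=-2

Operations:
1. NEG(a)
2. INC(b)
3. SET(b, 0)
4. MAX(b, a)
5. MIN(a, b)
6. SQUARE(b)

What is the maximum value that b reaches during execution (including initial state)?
0

Values of b at each step:
Initial: b = -2
After step 1: b = -2
After step 2: b = -1
After step 3: b = 0 ← maximum
After step 4: b = 0
After step 5: b = 0
After step 6: b = 0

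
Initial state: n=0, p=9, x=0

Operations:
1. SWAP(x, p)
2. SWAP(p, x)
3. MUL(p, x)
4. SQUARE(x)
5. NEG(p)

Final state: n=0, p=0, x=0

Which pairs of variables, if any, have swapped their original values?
None

Comparing initial and final values:
n: 0 → 0
x: 0 → 0
p: 9 → 0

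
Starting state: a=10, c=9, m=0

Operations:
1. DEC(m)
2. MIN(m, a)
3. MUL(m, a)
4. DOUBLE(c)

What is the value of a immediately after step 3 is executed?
a = 10

Tracing a through execution:
Initial: a = 10
After step 1 (DEC(m)): a = 10
After step 2 (MIN(m, a)): a = 10
After step 3 (MUL(m, a)): a = 10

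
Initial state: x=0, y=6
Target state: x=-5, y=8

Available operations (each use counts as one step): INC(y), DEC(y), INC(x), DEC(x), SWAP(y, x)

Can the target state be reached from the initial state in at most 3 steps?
No

The target state cannot be reached within 3 steps.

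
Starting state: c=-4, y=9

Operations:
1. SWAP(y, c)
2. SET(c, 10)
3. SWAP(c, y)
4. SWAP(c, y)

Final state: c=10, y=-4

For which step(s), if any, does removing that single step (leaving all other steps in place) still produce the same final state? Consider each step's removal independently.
None - removing any single step changes the final result

Testing removal of each single step:
Without step 1: final = c=10, y=9 (different)
Without step 2: final = c=9, y=-4 (different)
Without step 3: final = c=-4, y=10 (different)
Without step 4: final = c=-4, y=10 (different)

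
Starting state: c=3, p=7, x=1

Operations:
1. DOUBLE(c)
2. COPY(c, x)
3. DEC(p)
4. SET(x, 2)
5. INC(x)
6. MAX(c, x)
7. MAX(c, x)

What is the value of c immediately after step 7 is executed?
c = 3

Tracing c through execution:
Initial: c = 3
After step 1 (DOUBLE(c)): c = 6
After step 2 (COPY(c, x)): c = 1
After step 3 (DEC(p)): c = 1
After step 4 (SET(x, 2)): c = 1
After step 5 (INC(x)): c = 1
After step 6 (MAX(c, x)): c = 3
After step 7 (MAX(c, x)): c = 3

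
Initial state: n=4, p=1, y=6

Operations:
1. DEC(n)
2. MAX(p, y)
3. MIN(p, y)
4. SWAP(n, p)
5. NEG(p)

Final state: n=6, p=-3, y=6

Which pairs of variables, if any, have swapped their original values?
None

Comparing initial and final values:
y: 6 → 6
p: 1 → -3
n: 4 → 6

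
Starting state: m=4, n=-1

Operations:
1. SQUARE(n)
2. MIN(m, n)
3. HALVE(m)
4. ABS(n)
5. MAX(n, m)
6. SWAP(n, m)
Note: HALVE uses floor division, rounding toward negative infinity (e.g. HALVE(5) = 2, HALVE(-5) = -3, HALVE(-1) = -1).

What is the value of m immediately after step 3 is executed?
m = 0

Tracing m through execution:
Initial: m = 4
After step 1 (SQUARE(n)): m = 4
After step 2 (MIN(m, n)): m = 1
After step 3 (HALVE(m)): m = 0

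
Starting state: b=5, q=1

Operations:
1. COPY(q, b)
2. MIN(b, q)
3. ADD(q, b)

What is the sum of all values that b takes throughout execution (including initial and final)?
20

Values of b at each step:
Initial: b = 5
After step 1: b = 5
After step 2: b = 5
After step 3: b = 5
Sum = 5 + 5 + 5 + 5 = 20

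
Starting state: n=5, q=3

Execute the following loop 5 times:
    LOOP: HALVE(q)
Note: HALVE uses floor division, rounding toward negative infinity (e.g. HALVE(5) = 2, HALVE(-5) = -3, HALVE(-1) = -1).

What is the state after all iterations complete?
n=5, q=0

Iteration trace:
Start: n=5, q=3
After iteration 1: n=5, q=1
After iteration 2: n=5, q=0
After iteration 3: n=5, q=0
After iteration 4: n=5, q=0
After iteration 5: n=5, q=0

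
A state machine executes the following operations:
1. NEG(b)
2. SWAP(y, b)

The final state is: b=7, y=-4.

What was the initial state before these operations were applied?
b=4, y=7

Working backwards:
Final state: b=7, y=-4
Before step 2 (SWAP(y, b)): b=-4, y=7
Before step 1 (NEG(b)): b=4, y=7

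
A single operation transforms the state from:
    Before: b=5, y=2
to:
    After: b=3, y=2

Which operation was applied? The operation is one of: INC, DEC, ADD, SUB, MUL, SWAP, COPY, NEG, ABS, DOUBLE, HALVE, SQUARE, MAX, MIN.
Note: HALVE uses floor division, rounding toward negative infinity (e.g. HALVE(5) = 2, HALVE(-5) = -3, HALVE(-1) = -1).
SUB(b, y)

Analyzing the change:
Before: b=5, y=2
After: b=3, y=2
Variable b changed from 5 to 3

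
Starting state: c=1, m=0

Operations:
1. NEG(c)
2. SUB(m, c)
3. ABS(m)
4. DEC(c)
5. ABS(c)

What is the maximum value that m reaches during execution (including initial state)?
1

Values of m at each step:
Initial: m = 0
After step 1: m = 0
After step 2: m = 1 ← maximum
After step 3: m = 1
After step 4: m = 1
After step 5: m = 1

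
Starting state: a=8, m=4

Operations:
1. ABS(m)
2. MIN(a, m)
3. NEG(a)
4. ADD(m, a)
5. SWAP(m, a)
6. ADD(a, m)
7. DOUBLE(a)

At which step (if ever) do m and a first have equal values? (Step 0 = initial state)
Step 2

m and a first become equal after step 2.

Comparing values at each step:
Initial: m=4, a=8
After step 1: m=4, a=8
After step 2: m=4, a=4 ← equal!
After step 3: m=4, a=-4
After step 4: m=0, a=-4
After step 5: m=-4, a=0
After step 6: m=-4, a=-4 ← equal!
After step 7: m=-4, a=-8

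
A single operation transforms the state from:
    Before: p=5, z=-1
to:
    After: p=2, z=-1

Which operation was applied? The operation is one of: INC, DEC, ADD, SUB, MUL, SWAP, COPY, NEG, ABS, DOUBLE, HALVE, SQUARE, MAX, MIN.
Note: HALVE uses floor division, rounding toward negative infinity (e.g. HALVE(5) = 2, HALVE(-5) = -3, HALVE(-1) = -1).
HALVE(p)

Analyzing the change:
Before: p=5, z=-1
After: p=2, z=-1
Variable p changed from 5 to 2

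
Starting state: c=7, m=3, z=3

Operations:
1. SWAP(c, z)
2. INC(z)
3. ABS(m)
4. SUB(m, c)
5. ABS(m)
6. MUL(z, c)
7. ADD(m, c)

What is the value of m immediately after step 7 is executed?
m = 3

Tracing m through execution:
Initial: m = 3
After step 1 (SWAP(c, z)): m = 3
After step 2 (INC(z)): m = 3
After step 3 (ABS(m)): m = 3
After step 4 (SUB(m, c)): m = 0
After step 5 (ABS(m)): m = 0
After step 6 (MUL(z, c)): m = 0
After step 7 (ADD(m, c)): m = 3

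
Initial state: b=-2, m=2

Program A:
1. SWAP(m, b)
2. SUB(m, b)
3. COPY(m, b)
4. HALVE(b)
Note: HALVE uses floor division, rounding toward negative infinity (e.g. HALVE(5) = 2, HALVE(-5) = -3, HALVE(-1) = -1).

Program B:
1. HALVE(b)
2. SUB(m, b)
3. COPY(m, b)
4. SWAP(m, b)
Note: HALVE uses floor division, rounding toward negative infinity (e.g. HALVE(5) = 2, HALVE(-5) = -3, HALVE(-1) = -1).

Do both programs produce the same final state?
No

Program A final state: b=1, m=2
Program B final state: b=-1, m=-1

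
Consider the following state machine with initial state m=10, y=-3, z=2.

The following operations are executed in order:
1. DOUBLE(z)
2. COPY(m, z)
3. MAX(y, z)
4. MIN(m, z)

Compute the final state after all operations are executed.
{m: 4, y: 4, z: 4}

Step-by-step execution:
Initial: m=10, y=-3, z=2
After step 1 (DOUBLE(z)): m=10, y=-3, z=4
After step 2 (COPY(m, z)): m=4, y=-3, z=4
After step 3 (MAX(y, z)): m=4, y=4, z=4
After step 4 (MIN(m, z)): m=4, y=4, z=4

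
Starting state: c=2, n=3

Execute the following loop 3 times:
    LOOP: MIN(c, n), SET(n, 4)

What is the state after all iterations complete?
c=2, n=4

Iteration trace:
Start: c=2, n=3
After iteration 1: c=2, n=4
After iteration 2: c=2, n=4
After iteration 3: c=2, n=4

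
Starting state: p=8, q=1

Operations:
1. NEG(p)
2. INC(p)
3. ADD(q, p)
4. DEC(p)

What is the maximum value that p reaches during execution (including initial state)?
8

Values of p at each step:
Initial: p = 8 ← maximum
After step 1: p = -8
After step 2: p = -7
After step 3: p = -7
After step 4: p = -8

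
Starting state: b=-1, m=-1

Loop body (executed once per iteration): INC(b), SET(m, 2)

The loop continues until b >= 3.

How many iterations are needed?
4

Tracing iterations:
Initial: b=-1, m=-1
After iteration 1: b=0, m=2
After iteration 2: b=1, m=2
After iteration 3: b=2, m=2
After iteration 4: b=3, m=2
b >= 3 now holds, so the loop exits after 4 iterations.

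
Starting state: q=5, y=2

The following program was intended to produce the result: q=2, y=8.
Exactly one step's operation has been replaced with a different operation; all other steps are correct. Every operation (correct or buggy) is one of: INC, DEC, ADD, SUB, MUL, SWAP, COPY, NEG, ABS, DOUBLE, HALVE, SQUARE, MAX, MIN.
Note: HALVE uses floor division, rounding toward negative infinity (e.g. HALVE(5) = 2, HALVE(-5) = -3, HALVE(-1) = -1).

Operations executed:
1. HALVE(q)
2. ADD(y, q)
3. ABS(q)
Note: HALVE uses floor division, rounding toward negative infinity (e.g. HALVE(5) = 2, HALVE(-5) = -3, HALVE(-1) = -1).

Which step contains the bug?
Step 3

Trace with buggy code:
Initial: q=5, y=2
After step 1: q=2, y=2
After step 2: q=2, y=4
After step 3: q=2, y=4
Actual final q=2, y=4 ≠ expected q=2, y=8.
Step 3 is the only position where a single-operation replacement can produce the expected result.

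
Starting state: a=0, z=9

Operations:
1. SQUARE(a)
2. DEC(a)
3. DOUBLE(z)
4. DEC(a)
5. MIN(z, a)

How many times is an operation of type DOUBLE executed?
1

Counting DOUBLE operations:
Step 3: DOUBLE(z) ← DOUBLE
Total: 1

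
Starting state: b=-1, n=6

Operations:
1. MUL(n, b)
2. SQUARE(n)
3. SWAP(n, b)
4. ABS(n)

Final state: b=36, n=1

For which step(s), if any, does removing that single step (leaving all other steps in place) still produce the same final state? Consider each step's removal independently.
Step(s) 1

Testing removal of each single step:
Without step 1: final = b=36, n=1 (same)
Without step 2: final = b=-6, n=1 (different)
Without step 3: final = b=-1, n=36 (different)
Without step 4: final = b=36, n=-1 (different)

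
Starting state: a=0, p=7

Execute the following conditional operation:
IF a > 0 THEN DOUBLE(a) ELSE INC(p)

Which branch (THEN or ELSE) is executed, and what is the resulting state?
Branch: ELSE, Final state: a=0, p=8

Evaluating condition: a > 0
a = 0
Condition is False, so ELSE branch executes
After INC(p): a=0, p=8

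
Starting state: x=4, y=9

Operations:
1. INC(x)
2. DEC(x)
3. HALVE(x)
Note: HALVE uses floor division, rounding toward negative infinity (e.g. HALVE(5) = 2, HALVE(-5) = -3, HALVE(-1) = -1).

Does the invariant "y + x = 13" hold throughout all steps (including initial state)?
No, violated after step 1

The invariant is violated after step 1.

State at each step:
Initial: x=4, y=9
After step 1: x=5, y=9
After step 2: x=4, y=9
After step 3: x=2, y=9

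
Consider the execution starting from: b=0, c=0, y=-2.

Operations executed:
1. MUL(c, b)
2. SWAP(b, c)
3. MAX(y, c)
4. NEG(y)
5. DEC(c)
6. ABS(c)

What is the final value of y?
y = 0

Tracing execution:
Step 1: MUL(c, b) → y = -2
Step 2: SWAP(b, c) → y = -2
Step 3: MAX(y, c) → y = 0
Step 4: NEG(y) → y = 0
Step 5: DEC(c) → y = 0
Step 6: ABS(c) → y = 0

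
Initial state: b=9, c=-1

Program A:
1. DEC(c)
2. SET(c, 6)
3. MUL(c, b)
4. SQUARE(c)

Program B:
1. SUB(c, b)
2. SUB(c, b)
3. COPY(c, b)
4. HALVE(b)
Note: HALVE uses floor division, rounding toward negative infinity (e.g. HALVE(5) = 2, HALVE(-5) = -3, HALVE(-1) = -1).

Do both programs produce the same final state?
No

Program A final state: b=9, c=2916
Program B final state: b=4, c=9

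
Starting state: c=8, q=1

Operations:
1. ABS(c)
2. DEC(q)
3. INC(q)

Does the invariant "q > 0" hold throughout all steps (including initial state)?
No, violated after step 2

The invariant is violated after step 2.

State at each step:
Initial: c=8, q=1
After step 1: c=8, q=1
After step 2: c=8, q=0
After step 3: c=8, q=1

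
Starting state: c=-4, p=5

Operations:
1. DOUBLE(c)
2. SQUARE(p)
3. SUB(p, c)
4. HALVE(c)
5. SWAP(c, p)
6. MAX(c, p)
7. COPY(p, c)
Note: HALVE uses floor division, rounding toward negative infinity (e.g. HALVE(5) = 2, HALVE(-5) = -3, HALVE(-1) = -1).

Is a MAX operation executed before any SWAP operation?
No

First MAX: step 6
First SWAP: step 5
Since 6 > 5, SWAP comes first.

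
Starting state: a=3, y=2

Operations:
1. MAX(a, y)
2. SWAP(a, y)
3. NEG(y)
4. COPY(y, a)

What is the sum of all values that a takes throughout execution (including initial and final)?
12

Values of a at each step:
Initial: a = 3
After step 1: a = 3
After step 2: a = 2
After step 3: a = 2
After step 4: a = 2
Sum = 3 + 3 + 2 + 2 + 2 = 12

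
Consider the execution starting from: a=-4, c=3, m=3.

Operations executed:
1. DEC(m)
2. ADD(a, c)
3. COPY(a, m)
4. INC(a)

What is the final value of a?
a = 3

Tracing execution:
Step 1: DEC(m) → a = -4
Step 2: ADD(a, c) → a = -1
Step 3: COPY(a, m) → a = 2
Step 4: INC(a) → a = 3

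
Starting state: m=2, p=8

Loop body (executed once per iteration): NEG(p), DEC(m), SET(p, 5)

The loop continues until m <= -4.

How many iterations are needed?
6

Tracing iterations:
Initial: m=2, p=8
After iteration 1: m=1, p=5
After iteration 2: m=0, p=5
After iteration 3: m=-1, p=5
After iteration 4: m=-2, p=5
After iteration 5: m=-3, p=5
After iteration 6: m=-4, p=5
m <= -4 now holds, so the loop exits after 6 iterations.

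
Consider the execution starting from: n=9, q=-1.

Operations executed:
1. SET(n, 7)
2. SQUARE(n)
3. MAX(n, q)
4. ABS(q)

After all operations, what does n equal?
n = 49

Tracing execution:
Step 1: SET(n, 7) → n = 7
Step 2: SQUARE(n) → n = 49
Step 3: MAX(n, q) → n = 49
Step 4: ABS(q) → n = 49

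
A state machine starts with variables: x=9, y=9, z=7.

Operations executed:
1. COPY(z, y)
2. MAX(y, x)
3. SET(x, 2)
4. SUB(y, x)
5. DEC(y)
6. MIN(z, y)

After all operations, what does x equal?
x = 2

Tracing execution:
Step 1: COPY(z, y) → x = 9
Step 2: MAX(y, x) → x = 9
Step 3: SET(x, 2) → x = 2
Step 4: SUB(y, x) → x = 2
Step 5: DEC(y) → x = 2
Step 6: MIN(z, y) → x = 2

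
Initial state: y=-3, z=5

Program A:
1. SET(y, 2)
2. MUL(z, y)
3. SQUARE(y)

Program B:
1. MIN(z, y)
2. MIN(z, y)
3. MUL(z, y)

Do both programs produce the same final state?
No

Program A final state: y=4, z=10
Program B final state: y=-3, z=9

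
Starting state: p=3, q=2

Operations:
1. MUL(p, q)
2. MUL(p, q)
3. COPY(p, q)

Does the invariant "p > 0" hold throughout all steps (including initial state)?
Yes

The invariant holds at every step.

State at each step:
Initial: p=3, q=2
After step 1: p=6, q=2
After step 2: p=12, q=2
After step 3: p=2, q=2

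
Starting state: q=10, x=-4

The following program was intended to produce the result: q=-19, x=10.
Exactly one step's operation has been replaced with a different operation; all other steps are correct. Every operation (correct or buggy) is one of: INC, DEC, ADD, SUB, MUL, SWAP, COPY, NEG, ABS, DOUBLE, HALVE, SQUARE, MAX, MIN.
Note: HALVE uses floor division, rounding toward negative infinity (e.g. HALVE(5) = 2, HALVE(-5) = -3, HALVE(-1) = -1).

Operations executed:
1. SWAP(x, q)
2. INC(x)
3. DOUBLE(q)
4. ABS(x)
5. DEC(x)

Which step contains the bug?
Step 4

Trace with buggy code:
Initial: q=10, x=-4
After step 1: q=-4, x=10
After step 2: q=-4, x=11
After step 3: q=-8, x=11
After step 4: q=-8, x=11
After step 5: q=-8, x=10
Actual final q=-8, x=10 ≠ expected q=-19, x=10.
Step 4 is the only position where a single-operation replacement can produce the expected result.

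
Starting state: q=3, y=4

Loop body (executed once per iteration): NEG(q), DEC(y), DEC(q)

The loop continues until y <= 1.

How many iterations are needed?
3

Tracing iterations:
Initial: q=3, y=4
After iteration 1: q=-4, y=3
After iteration 2: q=3, y=2
After iteration 3: q=-4, y=1
y <= 1 now holds, so the loop exits after 3 iterations.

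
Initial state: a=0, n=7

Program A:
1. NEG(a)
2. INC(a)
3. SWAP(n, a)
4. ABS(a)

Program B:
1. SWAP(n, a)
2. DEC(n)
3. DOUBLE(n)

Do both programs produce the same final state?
No

Program A final state: a=7, n=1
Program B final state: a=7, n=-2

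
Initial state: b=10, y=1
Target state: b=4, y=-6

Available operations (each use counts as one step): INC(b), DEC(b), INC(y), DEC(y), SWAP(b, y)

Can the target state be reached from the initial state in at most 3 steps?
No

The target state cannot be reached within 3 steps.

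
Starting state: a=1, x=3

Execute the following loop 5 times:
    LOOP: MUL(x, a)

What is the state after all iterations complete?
a=1, x=3

Iteration trace:
Start: a=1, x=3
After iteration 1: a=1, x=3
After iteration 2: a=1, x=3
After iteration 3: a=1, x=3
After iteration 4: a=1, x=3
After iteration 5: a=1, x=3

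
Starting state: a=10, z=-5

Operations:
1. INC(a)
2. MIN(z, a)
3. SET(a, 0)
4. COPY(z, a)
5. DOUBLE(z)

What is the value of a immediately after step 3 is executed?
a = 0

Tracing a through execution:
Initial: a = 10
After step 1 (INC(a)): a = 11
After step 2 (MIN(z, a)): a = 11
After step 3 (SET(a, 0)): a = 0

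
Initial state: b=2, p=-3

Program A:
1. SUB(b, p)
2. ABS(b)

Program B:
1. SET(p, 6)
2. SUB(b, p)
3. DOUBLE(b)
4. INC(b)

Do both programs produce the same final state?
No

Program A final state: b=5, p=-3
Program B final state: b=-7, p=6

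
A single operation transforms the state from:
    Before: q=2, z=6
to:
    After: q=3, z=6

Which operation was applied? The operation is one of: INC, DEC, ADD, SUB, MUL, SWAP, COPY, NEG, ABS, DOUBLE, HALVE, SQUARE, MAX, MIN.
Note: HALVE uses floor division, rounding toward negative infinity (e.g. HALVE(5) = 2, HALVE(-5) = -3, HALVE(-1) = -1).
INC(q)

Analyzing the change:
Before: q=2, z=6
After: q=3, z=6
Variable q changed from 2 to 3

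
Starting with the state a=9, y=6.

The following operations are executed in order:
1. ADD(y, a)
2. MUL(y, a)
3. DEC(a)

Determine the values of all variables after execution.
{a: 8, y: 135}

Step-by-step execution:
Initial: a=9, y=6
After step 1 (ADD(y, a)): a=9, y=15
After step 2 (MUL(y, a)): a=9, y=135
After step 3 (DEC(a)): a=8, y=135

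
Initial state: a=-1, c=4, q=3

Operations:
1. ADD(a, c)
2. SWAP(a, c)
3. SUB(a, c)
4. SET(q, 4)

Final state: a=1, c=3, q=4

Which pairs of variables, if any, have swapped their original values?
(q, c)

Comparing initial and final values:
q: 3 → 4
c: 4 → 3
a: -1 → 1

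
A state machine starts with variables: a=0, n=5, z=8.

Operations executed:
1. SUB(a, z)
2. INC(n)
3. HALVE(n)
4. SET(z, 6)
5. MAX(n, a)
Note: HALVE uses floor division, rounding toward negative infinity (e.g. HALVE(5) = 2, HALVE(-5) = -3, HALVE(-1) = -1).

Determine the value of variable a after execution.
a = -8

Tracing execution:
Step 1: SUB(a, z) → a = -8
Step 2: INC(n) → a = -8
Step 3: HALVE(n) → a = -8
Step 4: SET(z, 6) → a = -8
Step 5: MAX(n, a) → a = -8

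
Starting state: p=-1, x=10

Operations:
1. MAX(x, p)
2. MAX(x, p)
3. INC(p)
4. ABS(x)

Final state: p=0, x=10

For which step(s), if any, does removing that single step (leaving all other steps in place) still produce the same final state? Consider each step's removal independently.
Step(s) 1, 2, 4

Testing removal of each single step:
Without step 1: final = p=0, x=10 (same)
Without step 2: final = p=0, x=10 (same)
Without step 3: final = p=-1, x=10 (different)
Without step 4: final = p=0, x=10 (same)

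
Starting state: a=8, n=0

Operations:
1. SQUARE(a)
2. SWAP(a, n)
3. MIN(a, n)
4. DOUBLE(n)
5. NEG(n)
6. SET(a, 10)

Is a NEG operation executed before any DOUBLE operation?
No

First NEG: step 5
First DOUBLE: step 4
Since 5 > 4, DOUBLE comes first.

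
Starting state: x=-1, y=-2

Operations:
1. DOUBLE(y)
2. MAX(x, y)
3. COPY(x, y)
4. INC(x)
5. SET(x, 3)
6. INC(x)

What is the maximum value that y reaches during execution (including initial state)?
-2

Values of y at each step:
Initial: y = -2 ← maximum
After step 1: y = -4
After step 2: y = -4
After step 3: y = -4
After step 4: y = -4
After step 5: y = -4
After step 6: y = -4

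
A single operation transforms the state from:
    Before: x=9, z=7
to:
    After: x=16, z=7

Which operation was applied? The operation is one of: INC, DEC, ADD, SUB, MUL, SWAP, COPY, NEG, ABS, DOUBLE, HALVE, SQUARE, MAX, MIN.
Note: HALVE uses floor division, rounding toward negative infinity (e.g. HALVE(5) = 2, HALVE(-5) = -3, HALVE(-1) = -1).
ADD(x, z)

Analyzing the change:
Before: x=9, z=7
After: x=16, z=7
Variable x changed from 9 to 16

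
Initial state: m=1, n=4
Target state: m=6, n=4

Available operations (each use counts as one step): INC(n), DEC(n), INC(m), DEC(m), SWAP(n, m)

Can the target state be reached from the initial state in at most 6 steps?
Yes

Path (5 steps): INC(m) → INC(m) → INC(m) → INC(m) → INC(m)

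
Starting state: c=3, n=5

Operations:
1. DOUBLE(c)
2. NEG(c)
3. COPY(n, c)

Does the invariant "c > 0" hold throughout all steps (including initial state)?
No, violated after step 2

The invariant is violated after step 2.

State at each step:
Initial: c=3, n=5
After step 1: c=6, n=5
After step 2: c=-6, n=5
After step 3: c=-6, n=-6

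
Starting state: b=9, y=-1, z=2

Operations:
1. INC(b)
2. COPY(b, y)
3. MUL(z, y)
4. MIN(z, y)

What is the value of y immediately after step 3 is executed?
y = -1

Tracing y through execution:
Initial: y = -1
After step 1 (INC(b)): y = -1
After step 2 (COPY(b, y)): y = -1
After step 3 (MUL(z, y)): y = -1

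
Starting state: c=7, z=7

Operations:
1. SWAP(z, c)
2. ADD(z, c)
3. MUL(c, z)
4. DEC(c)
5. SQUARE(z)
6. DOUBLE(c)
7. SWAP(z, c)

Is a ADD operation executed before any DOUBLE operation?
Yes

First ADD: step 2
First DOUBLE: step 6
Since 2 < 6, ADD comes first.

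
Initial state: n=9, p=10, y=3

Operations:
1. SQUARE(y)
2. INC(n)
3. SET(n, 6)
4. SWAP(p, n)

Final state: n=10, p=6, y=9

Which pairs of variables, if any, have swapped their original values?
None

Comparing initial and final values:
n: 9 → 10
y: 3 → 9
p: 10 → 6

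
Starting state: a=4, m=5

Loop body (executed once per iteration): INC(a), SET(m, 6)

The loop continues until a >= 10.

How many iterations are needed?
6

Tracing iterations:
Initial: a=4, m=5
After iteration 1: a=5, m=6
After iteration 2: a=6, m=6
After iteration 3: a=7, m=6
After iteration 4: a=8, m=6
After iteration 5: a=9, m=6
After iteration 6: a=10, m=6
a >= 10 now holds, so the loop exits after 6 iterations.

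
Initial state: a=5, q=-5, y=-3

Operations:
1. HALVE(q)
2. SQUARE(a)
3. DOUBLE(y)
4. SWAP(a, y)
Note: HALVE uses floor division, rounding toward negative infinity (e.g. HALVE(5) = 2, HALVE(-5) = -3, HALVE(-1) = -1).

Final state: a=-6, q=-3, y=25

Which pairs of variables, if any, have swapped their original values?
None

Comparing initial and final values:
y: -3 → 25
q: -5 → -3
a: 5 → -6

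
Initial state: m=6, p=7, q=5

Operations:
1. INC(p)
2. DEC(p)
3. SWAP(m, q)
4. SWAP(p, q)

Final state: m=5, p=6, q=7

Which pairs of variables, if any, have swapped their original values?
None

Comparing initial and final values:
m: 6 → 5
q: 5 → 7
p: 7 → 6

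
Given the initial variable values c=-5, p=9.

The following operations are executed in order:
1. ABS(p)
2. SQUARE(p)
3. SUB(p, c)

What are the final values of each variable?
{c: -5, p: 86}

Step-by-step execution:
Initial: c=-5, p=9
After step 1 (ABS(p)): c=-5, p=9
After step 2 (SQUARE(p)): c=-5, p=81
After step 3 (SUB(p, c)): c=-5, p=86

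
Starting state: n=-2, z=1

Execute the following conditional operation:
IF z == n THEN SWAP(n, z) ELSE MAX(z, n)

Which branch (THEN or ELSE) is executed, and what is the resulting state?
Branch: ELSE, Final state: n=-2, z=1

Evaluating condition: z == n
z = 1, n = -2
Condition is False, so ELSE branch executes
After MAX(z, n): n=-2, z=1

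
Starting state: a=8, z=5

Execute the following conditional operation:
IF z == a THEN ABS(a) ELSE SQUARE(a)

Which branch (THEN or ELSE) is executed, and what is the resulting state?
Branch: ELSE, Final state: a=64, z=5

Evaluating condition: z == a
z = 5, a = 8
Condition is False, so ELSE branch executes
After SQUARE(a): a=64, z=5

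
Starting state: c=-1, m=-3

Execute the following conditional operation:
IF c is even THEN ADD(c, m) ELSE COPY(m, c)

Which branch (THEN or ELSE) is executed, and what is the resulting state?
Branch: ELSE, Final state: c=-1, m=-1

Evaluating condition: c is even
Condition is False, so ELSE branch executes
After COPY(m, c): c=-1, m=-1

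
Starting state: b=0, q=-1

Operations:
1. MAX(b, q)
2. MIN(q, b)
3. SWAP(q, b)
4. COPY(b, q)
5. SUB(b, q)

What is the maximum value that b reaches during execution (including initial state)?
0

Values of b at each step:
Initial: b = 0 ← maximum
After step 1: b = 0
After step 2: b = 0
After step 3: b = -1
After step 4: b = 0
After step 5: b = 0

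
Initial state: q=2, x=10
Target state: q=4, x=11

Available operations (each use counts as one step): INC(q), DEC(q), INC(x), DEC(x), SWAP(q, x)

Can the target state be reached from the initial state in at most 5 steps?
Yes

Path (3 steps): INC(q) → INC(q) → INC(x)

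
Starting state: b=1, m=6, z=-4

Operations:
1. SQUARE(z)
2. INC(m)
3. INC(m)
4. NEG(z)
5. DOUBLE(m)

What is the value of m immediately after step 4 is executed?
m = 8

Tracing m through execution:
Initial: m = 6
After step 1 (SQUARE(z)): m = 6
After step 2 (INC(m)): m = 7
After step 3 (INC(m)): m = 8
After step 4 (NEG(z)): m = 8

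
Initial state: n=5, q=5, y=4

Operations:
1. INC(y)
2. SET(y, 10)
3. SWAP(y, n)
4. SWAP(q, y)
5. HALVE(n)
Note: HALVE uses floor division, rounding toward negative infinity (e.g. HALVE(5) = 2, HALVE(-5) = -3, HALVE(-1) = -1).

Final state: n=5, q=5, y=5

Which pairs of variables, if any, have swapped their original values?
None

Comparing initial and final values:
y: 4 → 5
n: 5 → 5
q: 5 → 5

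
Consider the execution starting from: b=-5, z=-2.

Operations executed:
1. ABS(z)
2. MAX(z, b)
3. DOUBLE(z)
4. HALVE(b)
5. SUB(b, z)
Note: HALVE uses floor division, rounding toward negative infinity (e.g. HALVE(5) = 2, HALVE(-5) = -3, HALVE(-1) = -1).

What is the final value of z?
z = 4

Tracing execution:
Step 1: ABS(z) → z = 2
Step 2: MAX(z, b) → z = 2
Step 3: DOUBLE(z) → z = 4
Step 4: HALVE(b) → z = 4
Step 5: SUB(b, z) → z = 4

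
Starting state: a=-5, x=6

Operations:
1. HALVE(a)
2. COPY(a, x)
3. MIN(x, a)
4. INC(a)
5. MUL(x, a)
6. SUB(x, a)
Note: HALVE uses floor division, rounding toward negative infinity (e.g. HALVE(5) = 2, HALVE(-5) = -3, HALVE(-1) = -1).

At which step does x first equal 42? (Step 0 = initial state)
Step 5

Tracing x:
Initial: x = 6
After step 1: x = 6
After step 2: x = 6
After step 3: x = 6
After step 4: x = 6
After step 5: x = 42 ← first occurrence
After step 6: x = 35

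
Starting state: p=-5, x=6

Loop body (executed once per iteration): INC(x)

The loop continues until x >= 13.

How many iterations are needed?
7

Tracing iterations:
Initial: p=-5, x=6
After iteration 1: p=-5, x=7
After iteration 2: p=-5, x=8
After iteration 3: p=-5, x=9
After iteration 4: p=-5, x=10
After iteration 5: p=-5, x=11
After iteration 6: p=-5, x=12
After iteration 7: p=-5, x=13
x >= 13 now holds, so the loop exits after 7 iterations.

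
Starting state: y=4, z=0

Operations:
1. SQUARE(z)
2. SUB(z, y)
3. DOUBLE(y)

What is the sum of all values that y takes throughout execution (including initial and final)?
20

Values of y at each step:
Initial: y = 4
After step 1: y = 4
After step 2: y = 4
After step 3: y = 8
Sum = 4 + 4 + 4 + 8 = 20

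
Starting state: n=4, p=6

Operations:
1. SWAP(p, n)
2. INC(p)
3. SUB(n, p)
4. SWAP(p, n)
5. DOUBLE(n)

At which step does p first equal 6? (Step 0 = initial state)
Step 0

Tracing p:
Initial: p = 6 ← first occurrence
After step 1: p = 4
After step 2: p = 5
After step 3: p = 5
After step 4: p = 1
After step 5: p = 1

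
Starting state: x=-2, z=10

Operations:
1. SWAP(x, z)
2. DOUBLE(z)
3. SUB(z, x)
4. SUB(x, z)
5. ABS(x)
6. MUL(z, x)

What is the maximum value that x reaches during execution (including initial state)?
24

Values of x at each step:
Initial: x = -2
After step 1: x = 10
After step 2: x = 10
After step 3: x = 10
After step 4: x = 24 ← maximum
After step 5: x = 24
After step 6: x = 24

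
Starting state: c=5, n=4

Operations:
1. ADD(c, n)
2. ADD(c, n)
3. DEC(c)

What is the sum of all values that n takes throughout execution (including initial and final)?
16

Values of n at each step:
Initial: n = 4
After step 1: n = 4
After step 2: n = 4
After step 3: n = 4
Sum = 4 + 4 + 4 + 4 = 16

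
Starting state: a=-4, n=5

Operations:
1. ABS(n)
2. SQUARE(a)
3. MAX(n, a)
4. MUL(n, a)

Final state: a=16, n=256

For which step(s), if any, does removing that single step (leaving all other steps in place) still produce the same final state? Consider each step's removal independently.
Step(s) 1

Testing removal of each single step:
Without step 1: final = a=16, n=256 (same)
Without step 2: final = a=-4, n=-20 (different)
Without step 3: final = a=16, n=80 (different)
Without step 4: final = a=16, n=16 (different)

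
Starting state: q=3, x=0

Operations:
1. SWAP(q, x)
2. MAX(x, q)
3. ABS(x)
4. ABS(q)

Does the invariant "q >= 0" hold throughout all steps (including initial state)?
Yes

The invariant holds at every step.

State at each step:
Initial: q=3, x=0
After step 1: q=0, x=3
After step 2: q=0, x=3
After step 3: q=0, x=3
After step 4: q=0, x=3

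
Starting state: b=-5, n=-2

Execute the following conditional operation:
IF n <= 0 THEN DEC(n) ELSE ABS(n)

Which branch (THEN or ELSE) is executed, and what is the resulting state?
Branch: THEN, Final state: b=-5, n=-3

Evaluating condition: n <= 0
n = -2
Condition is True, so THEN branch executes
After DEC(n): b=-5, n=-3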